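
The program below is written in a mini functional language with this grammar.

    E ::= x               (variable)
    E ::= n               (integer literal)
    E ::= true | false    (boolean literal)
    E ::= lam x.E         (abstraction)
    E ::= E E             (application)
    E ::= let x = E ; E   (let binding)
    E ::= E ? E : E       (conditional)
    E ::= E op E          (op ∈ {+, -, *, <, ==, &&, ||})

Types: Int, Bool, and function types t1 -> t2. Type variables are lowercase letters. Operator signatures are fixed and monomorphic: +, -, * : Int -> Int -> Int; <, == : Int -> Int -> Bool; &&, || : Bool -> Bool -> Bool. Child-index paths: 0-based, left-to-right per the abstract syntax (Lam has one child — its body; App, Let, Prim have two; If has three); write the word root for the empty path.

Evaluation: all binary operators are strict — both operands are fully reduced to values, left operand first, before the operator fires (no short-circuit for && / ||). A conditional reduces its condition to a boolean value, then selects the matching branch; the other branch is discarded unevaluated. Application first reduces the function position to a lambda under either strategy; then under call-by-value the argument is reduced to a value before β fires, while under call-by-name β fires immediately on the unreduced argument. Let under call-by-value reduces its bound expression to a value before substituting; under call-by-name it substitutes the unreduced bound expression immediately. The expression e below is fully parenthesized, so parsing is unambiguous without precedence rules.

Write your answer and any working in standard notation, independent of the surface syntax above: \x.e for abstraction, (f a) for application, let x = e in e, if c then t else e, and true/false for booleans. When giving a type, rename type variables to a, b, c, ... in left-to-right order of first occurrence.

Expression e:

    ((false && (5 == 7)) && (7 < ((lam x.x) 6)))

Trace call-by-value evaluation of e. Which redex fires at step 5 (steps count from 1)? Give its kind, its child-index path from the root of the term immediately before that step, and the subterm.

Trace:
step 0: ((false && (5 == 7)) && (7 < ((\x.x) 6)))
step 1: [delta@0.1] ((false && false) && (7 < ((\x.x) 6)))
step 2: [delta@0] (false && (7 < ((\x.x) 6)))
step 3: [beta@1.1] (false && (7 < 6))
step 4: [delta@1] (false && false)
step 5: [delta@root] false

Answer: delta at root : (false && false)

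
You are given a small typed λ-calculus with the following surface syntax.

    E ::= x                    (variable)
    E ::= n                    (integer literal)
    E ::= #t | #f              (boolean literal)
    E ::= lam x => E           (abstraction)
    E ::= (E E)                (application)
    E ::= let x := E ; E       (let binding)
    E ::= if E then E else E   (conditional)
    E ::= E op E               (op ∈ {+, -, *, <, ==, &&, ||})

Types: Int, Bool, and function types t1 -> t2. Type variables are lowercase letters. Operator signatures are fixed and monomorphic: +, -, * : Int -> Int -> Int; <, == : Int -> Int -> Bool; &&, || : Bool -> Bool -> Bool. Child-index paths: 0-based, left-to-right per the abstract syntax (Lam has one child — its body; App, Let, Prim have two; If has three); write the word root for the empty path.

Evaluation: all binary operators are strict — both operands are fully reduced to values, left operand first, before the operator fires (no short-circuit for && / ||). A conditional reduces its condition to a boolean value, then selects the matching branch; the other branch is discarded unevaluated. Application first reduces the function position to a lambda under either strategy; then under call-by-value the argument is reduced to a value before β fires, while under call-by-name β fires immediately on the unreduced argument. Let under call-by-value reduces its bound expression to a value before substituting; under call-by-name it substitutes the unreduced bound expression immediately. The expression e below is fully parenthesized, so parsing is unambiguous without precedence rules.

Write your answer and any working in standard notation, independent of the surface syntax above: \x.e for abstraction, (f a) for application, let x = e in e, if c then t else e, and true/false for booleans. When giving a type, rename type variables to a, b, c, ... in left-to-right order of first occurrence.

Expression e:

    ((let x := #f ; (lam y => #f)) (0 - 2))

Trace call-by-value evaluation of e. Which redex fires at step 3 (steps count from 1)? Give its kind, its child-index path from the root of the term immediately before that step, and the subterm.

Trace:
step 0: ((let x = false in (\y.false)) (0 - 2))
step 1: [let@0] ((\y.false) (0 - 2))
step 2: [delta@1] ((\y.false) -2)
step 3: [beta@root] false

Answer: beta at root : ((\y.false) -2)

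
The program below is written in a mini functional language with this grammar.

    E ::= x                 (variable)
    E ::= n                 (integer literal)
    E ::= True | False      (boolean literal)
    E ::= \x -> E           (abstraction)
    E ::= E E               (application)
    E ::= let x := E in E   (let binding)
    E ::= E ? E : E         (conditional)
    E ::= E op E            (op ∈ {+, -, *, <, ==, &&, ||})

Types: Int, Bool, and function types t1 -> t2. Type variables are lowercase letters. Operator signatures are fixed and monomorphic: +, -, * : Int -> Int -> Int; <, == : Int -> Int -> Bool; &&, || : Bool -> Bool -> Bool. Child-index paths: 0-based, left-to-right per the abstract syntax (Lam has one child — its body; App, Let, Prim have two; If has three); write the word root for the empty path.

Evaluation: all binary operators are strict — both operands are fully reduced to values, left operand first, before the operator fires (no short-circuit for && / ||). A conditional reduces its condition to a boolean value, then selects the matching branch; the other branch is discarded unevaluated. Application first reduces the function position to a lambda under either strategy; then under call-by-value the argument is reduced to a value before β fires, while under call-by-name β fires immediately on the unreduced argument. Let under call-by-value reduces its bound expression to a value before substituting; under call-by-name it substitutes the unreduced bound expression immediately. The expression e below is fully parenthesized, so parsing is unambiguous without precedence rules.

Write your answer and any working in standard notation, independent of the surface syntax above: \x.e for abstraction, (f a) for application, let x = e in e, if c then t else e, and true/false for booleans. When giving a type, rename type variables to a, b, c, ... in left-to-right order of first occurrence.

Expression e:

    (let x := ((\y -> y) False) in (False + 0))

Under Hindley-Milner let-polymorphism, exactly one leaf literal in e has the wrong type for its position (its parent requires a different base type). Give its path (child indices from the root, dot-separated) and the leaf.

Answer: 1.0 : false

Trace:
y : a
\y._ : a -> a
  unify a -> a ~ Bool -> b
  unify a ~ Bool
  unify Bool ~ b
_ _ : Bool
let x : Bool
  unify Bool ~ Int
  FAIL: mismatch Bool ~ Int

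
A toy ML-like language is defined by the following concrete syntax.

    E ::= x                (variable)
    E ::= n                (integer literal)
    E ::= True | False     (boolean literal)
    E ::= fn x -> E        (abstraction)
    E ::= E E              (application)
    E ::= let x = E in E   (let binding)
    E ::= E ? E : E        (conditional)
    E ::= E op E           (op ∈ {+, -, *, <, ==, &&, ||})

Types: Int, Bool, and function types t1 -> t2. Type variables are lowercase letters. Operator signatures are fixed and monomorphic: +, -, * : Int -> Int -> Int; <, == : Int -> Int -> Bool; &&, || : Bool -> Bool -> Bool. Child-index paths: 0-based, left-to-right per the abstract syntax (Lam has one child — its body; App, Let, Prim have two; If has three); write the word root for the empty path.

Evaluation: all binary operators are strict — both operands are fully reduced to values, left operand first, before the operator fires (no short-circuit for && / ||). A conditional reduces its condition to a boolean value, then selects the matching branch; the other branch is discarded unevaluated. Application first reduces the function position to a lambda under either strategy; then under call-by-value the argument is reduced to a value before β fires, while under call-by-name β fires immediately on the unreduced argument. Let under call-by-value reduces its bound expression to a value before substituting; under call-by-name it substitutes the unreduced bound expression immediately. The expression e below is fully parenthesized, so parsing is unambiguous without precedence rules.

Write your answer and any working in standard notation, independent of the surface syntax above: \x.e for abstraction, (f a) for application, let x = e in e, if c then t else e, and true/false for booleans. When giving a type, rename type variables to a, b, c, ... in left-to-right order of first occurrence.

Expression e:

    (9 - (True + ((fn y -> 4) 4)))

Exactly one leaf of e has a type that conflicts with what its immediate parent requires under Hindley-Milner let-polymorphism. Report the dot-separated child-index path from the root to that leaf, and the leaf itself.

Working:
  unify Int ~ Int
  unify Bool ~ Int
  FAIL: mismatch Bool ~ Int

Answer: 1.0 : true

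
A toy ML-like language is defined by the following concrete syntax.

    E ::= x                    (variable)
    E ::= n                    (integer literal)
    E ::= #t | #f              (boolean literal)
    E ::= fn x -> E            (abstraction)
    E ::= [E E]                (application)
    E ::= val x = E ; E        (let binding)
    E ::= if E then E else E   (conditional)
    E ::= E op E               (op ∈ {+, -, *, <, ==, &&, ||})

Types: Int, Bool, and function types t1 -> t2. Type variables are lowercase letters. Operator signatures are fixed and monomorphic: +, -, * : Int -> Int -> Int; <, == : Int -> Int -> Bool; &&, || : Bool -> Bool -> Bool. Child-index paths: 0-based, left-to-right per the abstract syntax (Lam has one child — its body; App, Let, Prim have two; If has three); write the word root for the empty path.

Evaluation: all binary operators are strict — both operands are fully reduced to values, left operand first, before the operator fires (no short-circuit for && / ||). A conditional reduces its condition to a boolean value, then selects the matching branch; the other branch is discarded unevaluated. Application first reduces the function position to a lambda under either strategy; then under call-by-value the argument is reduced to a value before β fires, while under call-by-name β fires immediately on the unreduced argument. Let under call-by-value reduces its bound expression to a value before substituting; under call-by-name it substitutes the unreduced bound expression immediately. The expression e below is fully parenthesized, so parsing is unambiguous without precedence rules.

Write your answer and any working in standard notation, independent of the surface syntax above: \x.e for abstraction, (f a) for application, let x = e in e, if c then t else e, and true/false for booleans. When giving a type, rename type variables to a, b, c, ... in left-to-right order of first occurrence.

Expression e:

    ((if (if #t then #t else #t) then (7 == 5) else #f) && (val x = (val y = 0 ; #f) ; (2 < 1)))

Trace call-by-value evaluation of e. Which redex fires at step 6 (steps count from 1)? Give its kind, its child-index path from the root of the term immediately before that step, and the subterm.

Answer: delta at 1 : (2 < 1)

Trace:
step 0: ((if (if true then true else true) then (7 == 5) else false) && (let x = (let y = 0 in false) in (2 < 1)))
step 1: [if@0.0] ((if true then (7 == 5) else false) && (let x = (let y = 0 in false) in (2 < 1)))
step 2: [if@0] ((7 == 5) && (let x = (let y = 0 in false) in (2 < 1)))
step 3: [delta@0] (false && (let x = (let y = 0 in false) in (2 < 1)))
step 4: [let@1.0] (false && (let x = false in (2 < 1)))
step 5: [let@1] (false && (2 < 1))
step 6: [delta@1] (false && false)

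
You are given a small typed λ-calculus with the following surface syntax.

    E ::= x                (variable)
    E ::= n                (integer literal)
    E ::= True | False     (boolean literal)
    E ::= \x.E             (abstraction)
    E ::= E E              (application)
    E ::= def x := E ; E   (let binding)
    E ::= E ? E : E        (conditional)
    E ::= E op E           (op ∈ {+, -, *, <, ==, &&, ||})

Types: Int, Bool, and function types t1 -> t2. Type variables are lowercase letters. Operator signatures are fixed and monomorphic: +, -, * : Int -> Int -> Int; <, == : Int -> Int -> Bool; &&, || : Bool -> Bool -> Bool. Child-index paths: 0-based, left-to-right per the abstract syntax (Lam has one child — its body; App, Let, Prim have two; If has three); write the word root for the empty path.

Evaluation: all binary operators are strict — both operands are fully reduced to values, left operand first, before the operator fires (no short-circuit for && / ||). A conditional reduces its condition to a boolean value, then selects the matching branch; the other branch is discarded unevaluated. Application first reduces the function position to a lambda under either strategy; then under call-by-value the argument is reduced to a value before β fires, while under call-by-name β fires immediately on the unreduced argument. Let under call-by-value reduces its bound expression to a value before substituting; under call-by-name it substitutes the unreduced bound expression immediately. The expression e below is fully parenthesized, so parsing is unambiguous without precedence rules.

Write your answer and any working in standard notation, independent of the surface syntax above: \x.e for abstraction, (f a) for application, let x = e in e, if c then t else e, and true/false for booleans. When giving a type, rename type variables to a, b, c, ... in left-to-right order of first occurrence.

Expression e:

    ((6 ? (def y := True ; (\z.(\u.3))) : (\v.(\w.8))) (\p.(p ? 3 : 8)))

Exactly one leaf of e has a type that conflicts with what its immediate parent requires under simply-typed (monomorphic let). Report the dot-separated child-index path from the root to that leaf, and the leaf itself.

Trace:
  unify Int ~ Bool
  FAIL: mismatch Int ~ Bool

Answer: 0.0 : 6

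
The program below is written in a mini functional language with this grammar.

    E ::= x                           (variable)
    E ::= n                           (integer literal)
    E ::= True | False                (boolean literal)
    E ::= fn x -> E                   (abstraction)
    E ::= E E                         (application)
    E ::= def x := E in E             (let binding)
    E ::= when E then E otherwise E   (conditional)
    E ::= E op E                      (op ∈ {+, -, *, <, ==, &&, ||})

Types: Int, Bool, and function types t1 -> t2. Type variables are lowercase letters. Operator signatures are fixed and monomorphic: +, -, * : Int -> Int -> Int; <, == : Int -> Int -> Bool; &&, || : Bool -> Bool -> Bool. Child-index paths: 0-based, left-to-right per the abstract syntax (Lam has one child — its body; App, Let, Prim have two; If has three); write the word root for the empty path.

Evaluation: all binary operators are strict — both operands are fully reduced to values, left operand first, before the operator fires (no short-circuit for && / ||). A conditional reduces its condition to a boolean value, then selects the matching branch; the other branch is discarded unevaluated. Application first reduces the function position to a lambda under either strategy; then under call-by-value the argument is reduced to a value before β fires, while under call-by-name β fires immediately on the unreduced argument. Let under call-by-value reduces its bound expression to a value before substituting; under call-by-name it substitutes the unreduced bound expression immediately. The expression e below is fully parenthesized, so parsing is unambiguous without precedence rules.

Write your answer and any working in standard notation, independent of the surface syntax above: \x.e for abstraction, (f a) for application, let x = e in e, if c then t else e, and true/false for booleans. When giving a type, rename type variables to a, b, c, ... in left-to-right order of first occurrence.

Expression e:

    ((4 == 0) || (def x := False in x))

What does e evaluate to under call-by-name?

Trace:
step 0: ((4 == 0) || (let x = false in x))
step 1: [delta@0] (false || (let x = false in x))
step 2: [let@1] (false || false)
step 3: [delta@root] false

Answer: false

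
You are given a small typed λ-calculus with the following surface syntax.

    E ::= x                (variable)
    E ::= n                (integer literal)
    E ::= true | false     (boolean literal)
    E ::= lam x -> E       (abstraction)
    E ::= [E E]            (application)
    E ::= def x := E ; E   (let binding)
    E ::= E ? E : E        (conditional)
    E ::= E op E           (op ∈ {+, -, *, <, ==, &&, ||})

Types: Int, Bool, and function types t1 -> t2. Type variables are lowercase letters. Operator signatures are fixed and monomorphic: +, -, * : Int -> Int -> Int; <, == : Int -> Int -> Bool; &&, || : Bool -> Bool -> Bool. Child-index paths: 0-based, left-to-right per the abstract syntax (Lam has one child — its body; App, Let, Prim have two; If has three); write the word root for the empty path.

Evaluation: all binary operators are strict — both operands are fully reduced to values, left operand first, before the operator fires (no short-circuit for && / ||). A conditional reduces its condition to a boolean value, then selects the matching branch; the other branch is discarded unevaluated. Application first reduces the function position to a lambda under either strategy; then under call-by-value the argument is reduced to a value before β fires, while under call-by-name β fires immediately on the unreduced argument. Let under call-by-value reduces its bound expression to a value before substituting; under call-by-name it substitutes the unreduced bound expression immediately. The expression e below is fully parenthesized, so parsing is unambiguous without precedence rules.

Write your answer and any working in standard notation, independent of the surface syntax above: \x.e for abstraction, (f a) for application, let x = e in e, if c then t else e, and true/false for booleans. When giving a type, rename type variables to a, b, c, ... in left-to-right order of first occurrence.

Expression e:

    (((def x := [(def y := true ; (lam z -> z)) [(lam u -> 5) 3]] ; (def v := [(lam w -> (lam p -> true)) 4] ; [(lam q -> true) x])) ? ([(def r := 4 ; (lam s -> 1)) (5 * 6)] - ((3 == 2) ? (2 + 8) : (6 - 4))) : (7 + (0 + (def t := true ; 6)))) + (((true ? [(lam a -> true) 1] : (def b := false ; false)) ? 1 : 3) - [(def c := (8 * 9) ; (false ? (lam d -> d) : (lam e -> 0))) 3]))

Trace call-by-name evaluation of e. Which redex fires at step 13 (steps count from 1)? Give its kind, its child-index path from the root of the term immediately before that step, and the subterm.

Answer: if at 1.0 : (if true then 1 else 3)

Working:
step 0: ((if (let x = ((let y = true in (\z.z)) ((\u.5) 3)) in (let v = ((\w.(\p.true)) 4) in ((\q.true) x))) then (((let r = 4 in (\s.1)) (5 * 6)) - (if (3 == 2) then (2 + 8) else (6 - 4))) else (7 + (0 + (let t = true in 6)))) + ((if (if true then ((\a.true) 1) else (let b = false in false)) then 1 else 3) - ((let c = (8 * 9) in (if false then (\d.d) else (\e.0))) 3)))
step 1: [let@0.0] ((if (let v = ((\w.(\p.true)) 4) in ((\q.true) ((let y = true in (\z.z)) ((\u.5) 3)))) then (((let r = 4 in (\s.1)) (5 * 6)) - (if (3 == 2) then (2 + 8) else (6 - 4))) else (7 + (0 + (let t = true in 6)))) + ((if (if true then ((\a.true) 1) else (let b = false in false)) then 1 else 3) - ((let c = (8 * 9) in (if false then (\d.d) else (\e.0))) 3)))
step 2: [let@0.0] ((if ((\q.true) ((let y = true in (\z.z)) ((\u.5) 3))) then (((let r = 4 in (\s.1)) (5 * 6)) - (if (3 == 2) then (2 + 8) else (6 - 4))) else (7 + (0 + (let t = true in 6)))) + ((if (if true then ((\a.true) 1) else (let b = false in false)) then 1 else 3) - ((let c = (8 * 9) in (if false then (\d.d) else (\e.0))) 3)))
step 3: [beta@0.0] ((if true then (((let r = 4 in (\s.1)) (5 * 6)) - (if (3 == 2) then (2 + 8) else (6 - 4))) else (7 + (0 + (let t = true in 6)))) + ((if (if true then ((\a.true) 1) else (let b = false in false)) then 1 else 3) - ((let c = (8 * 9) in (if false then (\d.d) else (\e.0))) 3)))
step 4: [if@0] ((((let r = 4 in (\s.1)) (5 * 6)) - (if (3 == 2) then (2 + 8) else (6 - 4))) + ((if (if true then ((\a.true) 1) else (let b = false in false)) then 1 else 3) - ((let c = (8 * 9) in (if false then (\d.d) else (\e.0))) 3)))
step 5: [let@0.0.0] ((((\s.1) (5 * 6)) - (if (3 == 2) then (2 + 8) else (6 - 4))) + ((if (if true then ((\a.true) 1) else (let b = false in false)) then 1 else 3) - ((let c = (8 * 9) in (if false then (\d.d) else (\e.0))) 3)))
step 6: [beta@0.0] ((1 - (if (3 == 2) then (2 + 8) else (6 - 4))) + ((if (if true then ((\a.true) 1) else (let b = false in false)) then 1 else 3) - ((let c = (8 * 9) in (if false then (\d.d) else (\e.0))) 3)))
step 7: [delta@0.1.0] ((1 - (if false then (2 + 8) else (6 - 4))) + ((if (if true then ((\a.true) 1) else (let b = false in false)) then 1 else 3) - ((let c = (8 * 9) in (if false then (\d.d) else (\e.0))) 3)))
step 8: [if@0.1] ((1 - (6 - 4)) + ((if (if true then ((\a.true) 1) else (let b = false in false)) then 1 else 3) - ((let c = (8 * 9) in (if false then (\d.d) else (\e.0))) 3)))
step 9: [delta@0.1] ((1 - 2) + ((if (if true then ((\a.true) 1) else (let b = false in false)) then 1 else 3) - ((let c = (8 * 9) in (if false then (\d.d) else (\e.0))) 3)))
step 10: [delta@0] (-1 + ((if (if true then ((\a.true) 1) else (let b = false in false)) then 1 else 3) - ((let c = (8 * 9) in (if false then (\d.d) else (\e.0))) 3)))
step 11: [if@1.0.0] (-1 + ((if ((\a.true) 1) then 1 else 3) - ((let c = (8 * 9) in (if false then (\d.d) else (\e.0))) 3)))
step 12: [beta@1.0.0] (-1 + ((if true then 1 else 3) - ((let c = (8 * 9) in (if false then (\d.d) else (\e.0))) 3)))
step 13: [if@1.0] (-1 + (1 - ((let c = (8 * 9) in (if false then (\d.d) else (\e.0))) 3)))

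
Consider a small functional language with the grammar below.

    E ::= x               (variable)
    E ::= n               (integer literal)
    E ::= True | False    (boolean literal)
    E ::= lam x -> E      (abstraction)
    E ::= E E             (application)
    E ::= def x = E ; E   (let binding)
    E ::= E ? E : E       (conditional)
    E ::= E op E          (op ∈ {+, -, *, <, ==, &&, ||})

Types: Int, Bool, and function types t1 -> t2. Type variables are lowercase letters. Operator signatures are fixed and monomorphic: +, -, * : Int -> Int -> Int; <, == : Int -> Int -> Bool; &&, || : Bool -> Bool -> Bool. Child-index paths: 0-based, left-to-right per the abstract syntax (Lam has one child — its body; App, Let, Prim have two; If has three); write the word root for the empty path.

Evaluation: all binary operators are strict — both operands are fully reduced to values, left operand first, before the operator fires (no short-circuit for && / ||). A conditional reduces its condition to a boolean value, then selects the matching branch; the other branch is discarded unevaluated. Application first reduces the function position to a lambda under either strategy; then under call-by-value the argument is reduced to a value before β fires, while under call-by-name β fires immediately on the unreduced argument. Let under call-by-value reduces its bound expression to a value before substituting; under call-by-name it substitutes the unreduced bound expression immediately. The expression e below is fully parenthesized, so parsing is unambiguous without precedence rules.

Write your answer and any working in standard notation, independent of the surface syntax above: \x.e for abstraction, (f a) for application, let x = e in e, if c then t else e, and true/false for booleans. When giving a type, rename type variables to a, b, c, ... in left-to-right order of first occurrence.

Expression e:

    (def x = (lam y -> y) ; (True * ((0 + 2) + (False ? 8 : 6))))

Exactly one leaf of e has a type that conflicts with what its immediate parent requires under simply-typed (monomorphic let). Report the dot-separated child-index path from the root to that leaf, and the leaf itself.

Answer: 1.0 : true

Trace:
y : a
\y._ : a -> a
let x : a -> a
  unify Bool ~ Int
  FAIL: mismatch Bool ~ Int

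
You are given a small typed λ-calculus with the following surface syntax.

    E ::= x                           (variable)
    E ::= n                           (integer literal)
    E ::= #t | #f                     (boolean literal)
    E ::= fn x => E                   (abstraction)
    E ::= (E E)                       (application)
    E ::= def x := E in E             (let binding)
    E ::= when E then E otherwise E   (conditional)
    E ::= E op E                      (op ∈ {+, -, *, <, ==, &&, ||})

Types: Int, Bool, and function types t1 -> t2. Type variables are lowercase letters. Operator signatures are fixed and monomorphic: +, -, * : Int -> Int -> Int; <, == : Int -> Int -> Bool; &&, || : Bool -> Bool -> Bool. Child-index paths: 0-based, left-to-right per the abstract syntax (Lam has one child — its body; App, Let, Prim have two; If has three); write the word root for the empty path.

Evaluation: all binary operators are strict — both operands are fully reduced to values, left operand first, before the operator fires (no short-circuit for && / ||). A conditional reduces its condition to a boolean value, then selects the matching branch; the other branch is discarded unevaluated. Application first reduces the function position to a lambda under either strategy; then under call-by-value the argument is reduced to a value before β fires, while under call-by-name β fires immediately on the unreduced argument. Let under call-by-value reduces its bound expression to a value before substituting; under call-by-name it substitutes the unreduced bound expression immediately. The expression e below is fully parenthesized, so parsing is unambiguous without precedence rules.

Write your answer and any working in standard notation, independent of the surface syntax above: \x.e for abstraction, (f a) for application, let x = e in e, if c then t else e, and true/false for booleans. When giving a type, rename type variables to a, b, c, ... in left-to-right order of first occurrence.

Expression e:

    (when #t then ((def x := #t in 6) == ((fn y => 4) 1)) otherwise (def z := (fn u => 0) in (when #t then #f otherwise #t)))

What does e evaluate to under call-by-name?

Derivation:
step 0: (if true then ((let x = true in 6) == ((\y.4) 1)) else (let z = (\u.0) in (if true then false else true)))
step 1: [if@root] ((let x = true in 6) == ((\y.4) 1))
step 2: [let@0] (6 == ((\y.4) 1))
step 3: [beta@1] (6 == 4)
step 4: [delta@root] false

Answer: false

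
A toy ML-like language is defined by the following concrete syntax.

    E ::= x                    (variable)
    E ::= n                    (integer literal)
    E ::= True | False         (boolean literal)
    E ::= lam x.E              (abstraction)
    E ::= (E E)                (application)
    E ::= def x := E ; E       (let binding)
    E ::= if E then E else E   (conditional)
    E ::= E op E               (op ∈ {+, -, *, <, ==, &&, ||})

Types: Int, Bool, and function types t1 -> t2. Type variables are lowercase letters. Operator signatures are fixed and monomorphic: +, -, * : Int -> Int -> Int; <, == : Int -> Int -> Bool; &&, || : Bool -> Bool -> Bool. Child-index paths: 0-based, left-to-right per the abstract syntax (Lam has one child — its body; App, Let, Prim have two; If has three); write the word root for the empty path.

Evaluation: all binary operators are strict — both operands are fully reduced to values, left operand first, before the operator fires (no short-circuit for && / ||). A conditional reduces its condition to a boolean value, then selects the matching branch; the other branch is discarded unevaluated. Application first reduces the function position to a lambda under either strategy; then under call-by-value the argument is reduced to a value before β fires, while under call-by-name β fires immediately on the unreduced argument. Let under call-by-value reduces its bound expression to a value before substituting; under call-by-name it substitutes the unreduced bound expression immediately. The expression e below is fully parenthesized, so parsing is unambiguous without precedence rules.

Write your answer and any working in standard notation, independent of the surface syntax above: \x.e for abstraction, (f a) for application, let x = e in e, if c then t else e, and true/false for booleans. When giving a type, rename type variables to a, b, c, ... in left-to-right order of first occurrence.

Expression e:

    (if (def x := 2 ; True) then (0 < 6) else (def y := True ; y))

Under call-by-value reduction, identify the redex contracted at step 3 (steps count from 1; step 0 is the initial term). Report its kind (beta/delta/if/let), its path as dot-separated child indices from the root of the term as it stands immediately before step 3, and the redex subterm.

Trace:
step 0: (if (let x = 2 in true) then (0 < 6) else (let y = true in y))
step 1: [let@0] (if true then (0 < 6) else (let y = true in y))
step 2: [if@root] (0 < 6)
step 3: [delta@root] true

Answer: delta at root : (0 < 6)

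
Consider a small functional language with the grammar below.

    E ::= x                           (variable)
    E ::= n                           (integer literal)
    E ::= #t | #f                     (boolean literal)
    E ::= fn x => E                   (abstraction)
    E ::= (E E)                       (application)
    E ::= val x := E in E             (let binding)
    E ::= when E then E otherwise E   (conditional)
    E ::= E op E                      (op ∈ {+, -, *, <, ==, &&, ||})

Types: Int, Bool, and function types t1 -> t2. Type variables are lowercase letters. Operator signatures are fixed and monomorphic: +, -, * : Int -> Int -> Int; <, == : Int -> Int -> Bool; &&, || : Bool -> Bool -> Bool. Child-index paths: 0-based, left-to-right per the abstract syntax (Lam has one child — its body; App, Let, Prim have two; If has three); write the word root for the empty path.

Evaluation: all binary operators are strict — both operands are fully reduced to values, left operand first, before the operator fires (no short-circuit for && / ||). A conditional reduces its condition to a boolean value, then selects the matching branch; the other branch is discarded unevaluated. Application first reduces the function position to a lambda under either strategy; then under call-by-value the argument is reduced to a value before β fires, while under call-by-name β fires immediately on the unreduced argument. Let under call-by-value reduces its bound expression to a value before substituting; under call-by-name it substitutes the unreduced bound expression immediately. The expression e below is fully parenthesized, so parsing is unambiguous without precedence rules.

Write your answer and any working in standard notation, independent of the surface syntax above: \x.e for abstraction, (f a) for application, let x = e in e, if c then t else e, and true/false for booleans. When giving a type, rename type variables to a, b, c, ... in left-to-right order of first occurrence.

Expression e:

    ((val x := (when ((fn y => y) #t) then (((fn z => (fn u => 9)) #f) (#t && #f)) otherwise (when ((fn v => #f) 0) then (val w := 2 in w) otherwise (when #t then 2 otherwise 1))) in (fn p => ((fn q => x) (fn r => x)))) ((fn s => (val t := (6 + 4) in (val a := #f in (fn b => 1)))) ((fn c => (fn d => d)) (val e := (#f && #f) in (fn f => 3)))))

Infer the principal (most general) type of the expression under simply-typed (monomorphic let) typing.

Trace:
y : a
\y._ : a -> a
  unify a -> a ~ Bool -> b
  unify a ~ Bool
  unify Bool ~ b
_ _ : Bool
  unify Bool ~ Bool
\u._ : d -> Int
\z._ : c -> d -> Int
  unify c -> d -> Int ~ Bool -> e
  unify c ~ Bool
  unify d -> Int ~ e
_ _ : d -> Int
  unify Bool ~ Bool
  unify Bool ~ Bool
  unify d -> Int ~ Bool -> f
  unify d ~ Bool
  unify Int ~ f
_ _ : Int
\v._ : g -> Bool
  unify g -> Bool ~ Int -> h
  unify g ~ Int
  unify Bool ~ h
_ _ : Bool
  unify Bool ~ Bool
let w : Int
w : Int
  unify Bool ~ Bool
  unify Int ~ Int
  unify Int ~ Int
  unify Int ~ Int
let x : Int
x : Int
\q._ : j -> Int
x : Int
\r._ : k -> Int
  unify j -> Int ~ (k -> Int) -> l
  unify j ~ k -> Int
  unify Int ~ l
_ _ : Int
\p._ : i -> Int
  unify Int ~ Int
  unify Int ~ Int
let t : Int
let a : Bool
\b._ : n -> Int
\s._ : m -> n -> Int
d : p
\d._ : p -> p
\c._ : o -> p -> p
  unify Bool ~ Bool
  unify Bool ~ Bool
let e : Bool
\f._ : q -> Int
  unify o -> p -> p ~ (q -> Int) -> r
  unify o ~ q -> Int
  unify p -> p ~ r
_ _ : p -> p
  unify m -> n -> Int ~ (p -> p) -> s
  unify m ~ p -> p
  unify n -> Int ~ s
_ _ : n -> Int
  unify i -> Int ~ (n -> Int) -> t
  unify i ~ n -> Int
  unify Int ~ t
_ _ : Int

Answer: Int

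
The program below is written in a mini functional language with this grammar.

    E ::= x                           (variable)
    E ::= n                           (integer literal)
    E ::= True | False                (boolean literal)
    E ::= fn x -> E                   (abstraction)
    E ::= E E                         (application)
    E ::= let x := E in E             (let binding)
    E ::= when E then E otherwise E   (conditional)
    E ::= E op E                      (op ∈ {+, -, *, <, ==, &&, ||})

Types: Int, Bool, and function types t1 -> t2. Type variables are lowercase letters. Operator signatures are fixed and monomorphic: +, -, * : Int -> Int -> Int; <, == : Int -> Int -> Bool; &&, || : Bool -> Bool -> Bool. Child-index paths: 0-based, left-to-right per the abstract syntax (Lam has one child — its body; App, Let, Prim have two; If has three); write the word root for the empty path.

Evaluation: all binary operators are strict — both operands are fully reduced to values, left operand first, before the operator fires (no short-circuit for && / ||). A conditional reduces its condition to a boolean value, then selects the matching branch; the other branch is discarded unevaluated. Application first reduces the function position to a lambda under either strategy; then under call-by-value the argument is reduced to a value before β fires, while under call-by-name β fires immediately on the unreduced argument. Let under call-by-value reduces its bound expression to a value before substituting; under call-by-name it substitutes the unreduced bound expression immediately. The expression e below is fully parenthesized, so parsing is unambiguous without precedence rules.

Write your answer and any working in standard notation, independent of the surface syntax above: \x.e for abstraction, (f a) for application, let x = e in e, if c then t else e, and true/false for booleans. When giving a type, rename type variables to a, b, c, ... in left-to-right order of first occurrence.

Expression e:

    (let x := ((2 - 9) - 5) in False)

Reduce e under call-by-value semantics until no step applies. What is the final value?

Derivation:
step 0: (let x = ((2 - 9) - 5) in false)
step 1: [delta@0.0] (let x = (-7 - 5) in false)
step 2: [delta@0] (let x = -12 in false)
step 3: [let@root] false

Answer: false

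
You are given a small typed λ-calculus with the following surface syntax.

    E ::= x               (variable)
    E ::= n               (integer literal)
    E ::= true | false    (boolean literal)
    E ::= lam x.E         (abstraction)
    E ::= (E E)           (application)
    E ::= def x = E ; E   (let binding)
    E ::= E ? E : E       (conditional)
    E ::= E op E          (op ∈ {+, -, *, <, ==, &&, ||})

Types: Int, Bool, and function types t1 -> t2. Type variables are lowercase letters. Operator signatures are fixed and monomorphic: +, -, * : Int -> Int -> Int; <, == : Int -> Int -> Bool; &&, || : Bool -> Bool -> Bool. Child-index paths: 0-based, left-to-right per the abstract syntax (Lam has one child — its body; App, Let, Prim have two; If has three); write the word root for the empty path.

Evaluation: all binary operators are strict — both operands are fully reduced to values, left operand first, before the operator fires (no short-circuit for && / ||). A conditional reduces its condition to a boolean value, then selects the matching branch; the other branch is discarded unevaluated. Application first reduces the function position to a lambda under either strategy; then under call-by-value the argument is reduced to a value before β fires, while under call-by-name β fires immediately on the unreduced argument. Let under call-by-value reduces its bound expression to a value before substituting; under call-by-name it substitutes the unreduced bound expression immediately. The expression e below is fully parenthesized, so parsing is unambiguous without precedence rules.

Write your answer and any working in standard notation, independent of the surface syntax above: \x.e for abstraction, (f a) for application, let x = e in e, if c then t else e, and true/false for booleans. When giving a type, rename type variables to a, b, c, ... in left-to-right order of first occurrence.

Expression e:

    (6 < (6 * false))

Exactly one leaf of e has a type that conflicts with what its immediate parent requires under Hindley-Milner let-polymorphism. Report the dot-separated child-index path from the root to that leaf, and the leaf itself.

Trace:
  unify Int ~ Int
  unify Int ~ Int
  unify Bool ~ Int
  FAIL: mismatch Bool ~ Int

Answer: 1.1 : false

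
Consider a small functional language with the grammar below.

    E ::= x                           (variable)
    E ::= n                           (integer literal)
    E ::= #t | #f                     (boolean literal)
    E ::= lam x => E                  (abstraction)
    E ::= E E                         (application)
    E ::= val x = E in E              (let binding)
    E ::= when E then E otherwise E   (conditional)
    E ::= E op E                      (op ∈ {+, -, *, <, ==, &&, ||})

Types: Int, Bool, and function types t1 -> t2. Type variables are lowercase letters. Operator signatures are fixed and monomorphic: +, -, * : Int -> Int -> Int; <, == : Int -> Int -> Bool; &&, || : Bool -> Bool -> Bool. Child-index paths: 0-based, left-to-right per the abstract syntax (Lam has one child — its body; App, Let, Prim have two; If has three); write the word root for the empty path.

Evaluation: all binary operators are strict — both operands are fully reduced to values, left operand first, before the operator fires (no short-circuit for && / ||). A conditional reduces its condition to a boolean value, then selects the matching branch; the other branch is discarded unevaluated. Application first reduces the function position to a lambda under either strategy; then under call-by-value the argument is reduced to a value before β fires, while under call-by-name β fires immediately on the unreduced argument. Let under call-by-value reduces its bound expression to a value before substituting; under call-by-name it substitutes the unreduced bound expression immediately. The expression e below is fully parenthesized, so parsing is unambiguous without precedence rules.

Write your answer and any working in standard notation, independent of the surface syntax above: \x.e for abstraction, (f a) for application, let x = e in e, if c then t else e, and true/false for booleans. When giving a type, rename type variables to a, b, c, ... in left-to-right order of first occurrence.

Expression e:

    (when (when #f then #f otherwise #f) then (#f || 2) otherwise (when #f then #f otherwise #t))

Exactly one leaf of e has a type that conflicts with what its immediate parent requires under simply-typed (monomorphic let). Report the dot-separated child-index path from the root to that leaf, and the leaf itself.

Answer: 1.1 : 2

Trace:
  unify Bool ~ Bool
  unify Bool ~ Bool
  unify Bool ~ Bool
  unify Bool ~ Bool
  unify Int ~ Bool
  FAIL: mismatch Int ~ Bool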